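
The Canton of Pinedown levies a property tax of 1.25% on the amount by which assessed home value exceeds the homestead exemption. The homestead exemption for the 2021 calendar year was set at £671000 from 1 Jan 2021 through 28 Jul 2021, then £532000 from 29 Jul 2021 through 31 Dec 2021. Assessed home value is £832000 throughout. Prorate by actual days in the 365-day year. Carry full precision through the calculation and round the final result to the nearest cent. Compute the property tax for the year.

1 Jan – 28 Jul 2021: 209 days, exemption £671000 → (£832000 − £671000) × 1.25% × 209/365 = £1152.3630
29 Jul – 31 Dec 2021: 156 days, exemption £532000 → (£832000 − £532000) × 1.25% × 156/365 = £1602.7397
Total = £2755.1027

£2755.10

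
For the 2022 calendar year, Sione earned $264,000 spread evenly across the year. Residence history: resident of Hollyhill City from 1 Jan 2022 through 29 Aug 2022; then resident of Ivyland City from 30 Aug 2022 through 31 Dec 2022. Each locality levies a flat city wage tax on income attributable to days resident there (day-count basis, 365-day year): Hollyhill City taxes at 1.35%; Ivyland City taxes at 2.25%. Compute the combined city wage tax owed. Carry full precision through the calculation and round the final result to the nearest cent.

$4,371.19

Hollyhill City, 1 Jan – 29 Aug 2022: 241 days → $264,000 × 1.35% × 241/365 = $2,353.2164
Ivyland City, 30 Aug – 31 Dec 2022: 124 days → $264,000 × 2.25% × 124/365 = $2,017.9726
Total = $4,371.1890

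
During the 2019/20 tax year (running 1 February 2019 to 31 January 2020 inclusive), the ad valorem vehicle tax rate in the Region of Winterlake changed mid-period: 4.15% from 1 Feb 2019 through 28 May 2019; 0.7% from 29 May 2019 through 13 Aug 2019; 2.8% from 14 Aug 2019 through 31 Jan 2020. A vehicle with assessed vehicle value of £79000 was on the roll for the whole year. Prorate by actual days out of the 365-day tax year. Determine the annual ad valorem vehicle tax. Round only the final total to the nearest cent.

1 Feb – 28 May 2019: 117 days at 4.15% → £79000 × 4.15% × 117/365 = £1050.9164
29 May – 13 Aug 2019: 77 days at 0.7% → £79000 × 0.7% × 77/365 = £116.6603
14 Aug 2019 – 31 Jan 2020: 171 days at 2.8% → £79000 × 2.8% × 171/365 = £1036.3068
Total = £2203.8836

£2203.88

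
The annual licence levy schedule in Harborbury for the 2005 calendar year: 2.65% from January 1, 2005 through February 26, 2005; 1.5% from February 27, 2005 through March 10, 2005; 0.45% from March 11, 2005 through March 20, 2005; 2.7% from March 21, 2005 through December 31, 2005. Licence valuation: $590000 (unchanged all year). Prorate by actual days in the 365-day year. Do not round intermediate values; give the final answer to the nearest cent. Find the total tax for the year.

$15287.47

January 1 – February 26, 2005: 57 days at 2.65% → $590000 × 2.65% × 57/365 = $2441.6301
February 27 – March 10, 2005: 12 days at 1.5% → $590000 × 1.5% × 12/365 = $290.9589
March 11 – March 20, 2005: 10 days at 0.45% → $590000 × 0.45% × 10/365 = $72.7397
March 21 – December 31, 2005: 286 days at 2.7% → $590000 × 2.7% × 286/365 = $12482.1370
Total = $15287.4658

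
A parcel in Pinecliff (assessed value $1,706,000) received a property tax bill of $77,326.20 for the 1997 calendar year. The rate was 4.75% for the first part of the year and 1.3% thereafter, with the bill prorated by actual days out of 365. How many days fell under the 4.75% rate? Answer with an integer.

342 days

Let d = days at the first rate; then 365 − d days at the second rate.
$1,706,000 × [4.75%·d + 1.3%·(365−d)] / 365 = $77,326.20
Solving gives d = 342, so the new rate took effect on December 9, 1997.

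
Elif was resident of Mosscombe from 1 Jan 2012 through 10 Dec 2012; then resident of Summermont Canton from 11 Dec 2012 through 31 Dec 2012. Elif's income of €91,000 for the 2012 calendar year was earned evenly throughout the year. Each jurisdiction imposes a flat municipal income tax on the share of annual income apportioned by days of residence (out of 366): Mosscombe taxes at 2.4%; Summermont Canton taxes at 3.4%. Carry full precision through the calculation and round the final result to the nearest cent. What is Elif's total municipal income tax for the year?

€2,236.21

Mosscombe, 1 Jan – 10 Dec 2012: 345 days → €91,000 × 2.4% × 345/366 = €2,058.6885
Summermont Canton, 11 Dec – 31 Dec 2012: 21 days → €91,000 × 3.4% × 21/366 = €177.5246
Total = €2,236.2131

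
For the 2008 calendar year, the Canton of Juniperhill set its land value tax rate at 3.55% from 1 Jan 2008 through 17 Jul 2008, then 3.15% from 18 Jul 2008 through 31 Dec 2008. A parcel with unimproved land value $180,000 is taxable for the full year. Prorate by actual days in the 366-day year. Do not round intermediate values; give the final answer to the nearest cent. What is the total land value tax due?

1 Jan – 17 Jul 2008: 199 days at 3.55% → $180,000 × 3.55% × 199/366 = $3,474.3443
18 Jul – 31 Dec 2008: 167 days at 3.15% → $180,000 × 3.15% × 167/366 = $2,587.1311
Total = $6,061.4754

$6,061.48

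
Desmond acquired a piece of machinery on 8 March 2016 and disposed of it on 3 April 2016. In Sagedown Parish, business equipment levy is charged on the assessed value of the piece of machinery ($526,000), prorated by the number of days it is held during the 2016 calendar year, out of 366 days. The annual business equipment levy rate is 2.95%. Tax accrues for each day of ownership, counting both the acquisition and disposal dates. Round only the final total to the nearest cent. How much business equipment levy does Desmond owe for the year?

$1,144.70

Days held (8 March – 3 April 2016): 27 out of 366
Tax = $526,000 × 2.95% × 27/366 = $1,144.6967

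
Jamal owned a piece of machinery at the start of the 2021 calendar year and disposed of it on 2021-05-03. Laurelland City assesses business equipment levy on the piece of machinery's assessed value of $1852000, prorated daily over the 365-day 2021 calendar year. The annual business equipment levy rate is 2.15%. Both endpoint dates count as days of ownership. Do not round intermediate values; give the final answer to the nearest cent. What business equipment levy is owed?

$13418.12

Days held (2021-01-01 to 2021-05-03): 123 out of 365
Tax = $1852000 × 2.15% × 123/365 = $13418.1205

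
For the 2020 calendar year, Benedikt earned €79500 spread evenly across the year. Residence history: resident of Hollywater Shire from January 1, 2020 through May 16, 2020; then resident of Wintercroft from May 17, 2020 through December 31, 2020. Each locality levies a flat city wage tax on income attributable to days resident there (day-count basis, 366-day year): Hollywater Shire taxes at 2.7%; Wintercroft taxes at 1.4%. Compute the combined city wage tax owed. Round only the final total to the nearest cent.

Hollywater Shire, January 1 – May 16, 2020: 137 days → €79500 × 2.7% × 137/366 = €803.4713
Wintercroft, May 17 – December 31, 2020: 229 days → €79500 × 1.4% × 229/366 = €696.3852
Total = €1499.8566

€1499.86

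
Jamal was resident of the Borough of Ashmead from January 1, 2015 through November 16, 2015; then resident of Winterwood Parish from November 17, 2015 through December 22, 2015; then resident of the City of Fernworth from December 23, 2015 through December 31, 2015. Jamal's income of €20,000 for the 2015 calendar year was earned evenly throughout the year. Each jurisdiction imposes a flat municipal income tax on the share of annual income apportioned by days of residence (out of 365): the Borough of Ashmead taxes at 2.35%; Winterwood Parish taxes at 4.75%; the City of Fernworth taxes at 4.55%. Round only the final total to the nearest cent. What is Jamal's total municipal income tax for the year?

€528.19

The Borough of Ashmead, January 1 – November 16, 2015: 320 days → €20,000 × 2.35% × 320/365 = €412.0548
Winterwood Parish, November 17 – December 22, 2015: 36 days → €20,000 × 4.75% × 36/365 = €93.6986
The City of Fernworth, December 23 – December 31, 2015: 9 days → €20,000 × 4.55% × 9/365 = €22.4384
Total = €528.1918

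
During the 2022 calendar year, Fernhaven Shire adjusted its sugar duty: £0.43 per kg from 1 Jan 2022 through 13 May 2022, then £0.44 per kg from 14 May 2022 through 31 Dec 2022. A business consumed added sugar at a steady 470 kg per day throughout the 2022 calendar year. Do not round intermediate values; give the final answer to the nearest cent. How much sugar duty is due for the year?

1 Jan – 13 May 2022: 133 days × 470 kg/day = 62,510 kg at £0.43/kg → £26879.30
14 May – 31 Dec 2022: 232 days × 470 kg/day = 109,040 kg at £0.44/kg → £47977.60

£74856.90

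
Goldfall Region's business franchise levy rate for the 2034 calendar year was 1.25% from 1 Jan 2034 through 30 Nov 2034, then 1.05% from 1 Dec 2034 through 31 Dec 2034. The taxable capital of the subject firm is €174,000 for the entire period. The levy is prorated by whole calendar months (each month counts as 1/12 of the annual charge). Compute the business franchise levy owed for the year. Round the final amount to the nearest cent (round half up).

1 Jan – 30 Nov 2034: 11 months at 1.25% → €174,000 × 1.25% × 11/12 = €1,993.7500
1 Dec – 31 Dec 2034: 1 month at 1.05% → €174,000 × 1.05% × 1/12 = €152.2500
Total = €2,146.0000

€2,146.00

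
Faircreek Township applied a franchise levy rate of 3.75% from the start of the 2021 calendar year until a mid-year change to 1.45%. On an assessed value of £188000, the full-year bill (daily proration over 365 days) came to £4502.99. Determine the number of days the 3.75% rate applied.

Let d = days at the first rate; then 365 − d days at the second rate.
£188000 × [3.75%·d + 1.45%·(365−d)] / 365 = £4502.99
Solving gives d = 150, so the new rate took effect on May 31, 2021.

150 days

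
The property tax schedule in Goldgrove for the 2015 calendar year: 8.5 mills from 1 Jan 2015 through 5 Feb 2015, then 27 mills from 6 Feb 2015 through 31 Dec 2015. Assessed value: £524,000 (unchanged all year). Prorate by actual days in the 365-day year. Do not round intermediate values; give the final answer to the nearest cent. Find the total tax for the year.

£13,191.88

1 Jan – 5 Feb 2015: 36 days at 8.5 mills → £524,000 × 0.85% × 36/365 = £439.2986
6 Feb – 31 Dec 2015: 329 days at 27 mills → £524,000 × 2.7% × 329/365 = £12,752.5808
Total = £13,191.8795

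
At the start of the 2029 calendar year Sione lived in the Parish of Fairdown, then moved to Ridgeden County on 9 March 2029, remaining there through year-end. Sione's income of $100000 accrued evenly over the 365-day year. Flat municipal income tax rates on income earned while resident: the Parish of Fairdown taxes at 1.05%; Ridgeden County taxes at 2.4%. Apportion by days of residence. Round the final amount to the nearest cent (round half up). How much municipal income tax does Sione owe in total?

The Parish of Fairdown, 1 January – 8 March 2029: 67 days → $100000 × 1.05% × 67/365 = $192.7397
Ridgeden County, 9 March – 31 December 2029: 298 days → $100000 × 2.4% × 298/365 = $1959.4521
Total = $2152.1918

$2152.19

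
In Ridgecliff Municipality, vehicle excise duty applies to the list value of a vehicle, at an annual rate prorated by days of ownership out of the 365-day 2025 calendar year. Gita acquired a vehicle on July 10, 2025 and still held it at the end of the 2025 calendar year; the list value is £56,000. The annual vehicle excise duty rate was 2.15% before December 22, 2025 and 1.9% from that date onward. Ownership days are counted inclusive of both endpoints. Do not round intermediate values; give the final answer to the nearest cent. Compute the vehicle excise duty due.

July 10 – December 21, 2025: 165 days at 2.15% → £56,000 × 2.15% × 165/365 = £544.2740
December 22 – December 31, 2025: 10 days at 1.9% → £56,000 × 1.9% × 10/365 = £29.1507
Total = £573.4247

£573.42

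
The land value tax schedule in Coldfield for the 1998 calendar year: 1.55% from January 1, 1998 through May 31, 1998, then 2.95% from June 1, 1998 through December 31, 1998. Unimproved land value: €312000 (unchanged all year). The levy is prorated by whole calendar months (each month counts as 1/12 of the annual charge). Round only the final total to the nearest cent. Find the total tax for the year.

January 1 – May 31, 1998: 5 months at 1.55% → €312000 × 1.55% × 5/12 = €2015.0000
June 1 – December 31, 1998: 7 months at 2.95% → €312000 × 2.95% × 7/12 = €5369.0000
Total = €7384.0000

€7384.00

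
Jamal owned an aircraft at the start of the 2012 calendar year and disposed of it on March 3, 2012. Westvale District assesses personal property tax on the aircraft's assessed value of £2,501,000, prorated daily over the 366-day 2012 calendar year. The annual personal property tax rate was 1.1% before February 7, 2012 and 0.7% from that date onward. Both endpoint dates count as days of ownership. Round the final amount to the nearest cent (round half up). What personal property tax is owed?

£4,024.83

January 1 – February 6, 2012: 37 days at 1.1% → £2,501,000 × 1.1% × 37/366 = £2,781.1667
February 7 – March 3, 2012: 26 days at 0.7% → £2,501,000 × 0.7% × 26/366 = £1,243.6667
Total = £4,024.8333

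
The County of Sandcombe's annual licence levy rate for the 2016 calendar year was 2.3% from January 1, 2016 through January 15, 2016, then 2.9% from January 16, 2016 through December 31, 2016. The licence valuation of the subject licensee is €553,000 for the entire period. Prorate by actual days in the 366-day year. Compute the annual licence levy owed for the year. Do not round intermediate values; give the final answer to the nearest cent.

€15,901.02

January 1 – January 15, 2016: 15 days at 2.3% → €553,000 × 2.3% × 15/366 = €521.2705
January 16 – December 31, 2016: 351 days at 2.9% → €553,000 × 2.9% × 351/366 = €15,379.7459
Total = €15,901.0164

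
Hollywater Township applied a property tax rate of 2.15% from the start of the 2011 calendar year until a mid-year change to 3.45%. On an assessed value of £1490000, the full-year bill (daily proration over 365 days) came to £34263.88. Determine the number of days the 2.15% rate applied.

Let d = days at the first rate; then 365 − d days at the second rate.
£1490000 × [2.15%·d + 3.45%·(365−d)] / 365 = £34263.88
Solving gives d = 323, so the new rate took effect on 20 November 2011.

323 days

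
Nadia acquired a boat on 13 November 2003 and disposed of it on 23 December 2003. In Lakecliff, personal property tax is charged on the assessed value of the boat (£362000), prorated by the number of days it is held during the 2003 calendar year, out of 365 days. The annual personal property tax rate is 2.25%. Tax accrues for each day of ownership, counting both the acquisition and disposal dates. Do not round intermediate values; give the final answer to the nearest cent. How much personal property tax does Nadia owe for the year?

£914.92

Days held (13 November – 23 December 2003): 41 out of 365
Tax = £362000 × 2.25% × 41/365 = £914.9178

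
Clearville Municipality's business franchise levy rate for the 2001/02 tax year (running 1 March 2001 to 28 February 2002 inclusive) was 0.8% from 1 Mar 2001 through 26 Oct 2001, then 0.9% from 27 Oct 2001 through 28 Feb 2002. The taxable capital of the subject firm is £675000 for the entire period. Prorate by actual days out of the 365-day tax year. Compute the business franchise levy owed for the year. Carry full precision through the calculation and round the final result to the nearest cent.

1 Mar – 26 Oct 2001: 240 days at 0.8% → £675000 × 0.8% × 240/365 = £3550.6849
27 Oct 2001 – 28 Feb 2002: 125 days at 0.9% → £675000 × 0.9% × 125/365 = £2080.4795
Total = £5631.1644

£5631.16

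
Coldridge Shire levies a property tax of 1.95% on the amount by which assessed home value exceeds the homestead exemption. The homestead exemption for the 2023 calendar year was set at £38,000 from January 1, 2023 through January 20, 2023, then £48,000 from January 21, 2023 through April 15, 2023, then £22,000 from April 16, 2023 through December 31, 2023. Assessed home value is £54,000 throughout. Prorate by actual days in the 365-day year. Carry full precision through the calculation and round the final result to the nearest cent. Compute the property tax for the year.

January 1 – January 20, 2023: 20 days, exemption £38,000 → (£54,000 − £38,000) × 1.95% × 20/365 = £17.0959
January 21 – April 15, 2023: 85 days, exemption £48,000 → (£54,000 − £48,000) × 1.95% × 85/365 = £27.2466
April 16 – December 31, 2023: 260 days, exemption £22,000 → (£54,000 − £22,000) × 1.95% × 260/365 = £444.4932
Total = £488.8356

£488.84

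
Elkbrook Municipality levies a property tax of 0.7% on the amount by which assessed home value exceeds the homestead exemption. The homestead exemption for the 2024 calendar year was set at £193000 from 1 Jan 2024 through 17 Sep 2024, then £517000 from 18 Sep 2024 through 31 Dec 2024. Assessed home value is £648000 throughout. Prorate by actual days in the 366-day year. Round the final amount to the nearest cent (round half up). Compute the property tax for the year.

£2534.34

1 Jan – 17 Sep 2024: 261 days, exemption £193000 → (£648000 − £193000) × 0.7% × 261/366 = £2271.2705
18 Sep – 31 Dec 2024: 105 days, exemption £517000 → (£648000 − £517000) × 0.7% × 105/366 = £263.0738
Total = £2534.3443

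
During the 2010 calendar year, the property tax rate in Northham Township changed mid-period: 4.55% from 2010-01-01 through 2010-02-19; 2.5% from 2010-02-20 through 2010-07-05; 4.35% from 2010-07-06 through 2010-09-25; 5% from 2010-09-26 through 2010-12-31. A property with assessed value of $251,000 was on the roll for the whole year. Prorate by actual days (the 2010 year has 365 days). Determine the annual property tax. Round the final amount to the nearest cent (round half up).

2010-01-01 to 2010-02-19: 50 days at 4.55% → $251,000 × 4.55% × 50/365 = $1,564.4521
2010-02-20 to 2010-07-05: 136 days at 2.5% → $251,000 × 2.5% × 136/365 = $2,338.0822
2010-07-06 to 2010-09-25: 82 days at 4.35% → $251,000 × 4.35% × 82/365 = $2,452.9233
2010-09-26 to 2010-12-31: 97 days at 5% → $251,000 × 5% × 97/365 = $3,335.2055
Total = $9,690.6630

$9,690.66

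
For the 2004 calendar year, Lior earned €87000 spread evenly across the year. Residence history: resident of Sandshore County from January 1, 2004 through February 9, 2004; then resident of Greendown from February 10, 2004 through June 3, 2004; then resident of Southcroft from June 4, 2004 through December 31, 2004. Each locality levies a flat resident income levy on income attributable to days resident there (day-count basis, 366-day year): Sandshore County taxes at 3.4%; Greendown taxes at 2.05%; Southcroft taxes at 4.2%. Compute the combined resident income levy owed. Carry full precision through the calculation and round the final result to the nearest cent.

Sandshore County, January 1 – February 9, 2004: 40 days → €87000 × 3.4% × 40/366 = €323.2787
Greendown, February 10 – June 3, 2004: 115 days → €87000 × 2.05% × 115/366 = €560.3893
Southcroft, June 4 – December 31, 2004: 211 days → €87000 × 4.2% × 211/366 = €2106.5410
Total = €2990.2090

€2990.21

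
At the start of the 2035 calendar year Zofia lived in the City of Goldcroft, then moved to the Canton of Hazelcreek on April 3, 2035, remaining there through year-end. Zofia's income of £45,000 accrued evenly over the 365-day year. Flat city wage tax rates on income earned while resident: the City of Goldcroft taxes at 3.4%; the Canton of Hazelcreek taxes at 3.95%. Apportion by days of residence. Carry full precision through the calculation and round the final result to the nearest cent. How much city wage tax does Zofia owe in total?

£1,715.12

The City of Goldcroft, January 1 – April 2, 2035: 92 days → £45,000 × 3.4% × 92/365 = £385.6438
The Canton of Hazelcreek, April 3 – December 31, 2035: 273 days → £45,000 × 3.95% × 273/365 = £1,329.4726
Total = £1,715.1164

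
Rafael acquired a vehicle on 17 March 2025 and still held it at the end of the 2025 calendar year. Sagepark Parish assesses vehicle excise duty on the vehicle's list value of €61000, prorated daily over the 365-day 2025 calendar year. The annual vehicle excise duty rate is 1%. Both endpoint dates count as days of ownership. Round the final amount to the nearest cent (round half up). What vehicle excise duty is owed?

Days held (17 March – 31 December 2025): 290 out of 365
Tax = €61000 × 1% × 290/365 = €484.6575

€484.66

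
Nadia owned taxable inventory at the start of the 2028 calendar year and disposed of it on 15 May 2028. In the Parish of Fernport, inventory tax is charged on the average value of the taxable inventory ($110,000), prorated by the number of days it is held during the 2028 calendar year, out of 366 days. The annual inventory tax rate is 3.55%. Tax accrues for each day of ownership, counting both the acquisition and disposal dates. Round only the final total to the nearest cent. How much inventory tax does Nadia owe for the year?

$1,451.04

Days held (1 January – 15 May 2028): 136 out of 366
Tax = $110,000 × 3.55% × 136/366 = $1,451.0383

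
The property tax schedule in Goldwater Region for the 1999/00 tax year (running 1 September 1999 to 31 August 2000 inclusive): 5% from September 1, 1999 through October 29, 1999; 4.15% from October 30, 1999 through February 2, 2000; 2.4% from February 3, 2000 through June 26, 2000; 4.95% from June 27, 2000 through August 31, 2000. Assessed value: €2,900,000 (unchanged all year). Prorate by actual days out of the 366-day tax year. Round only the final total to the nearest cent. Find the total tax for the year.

€108,401.37

September 1 – October 29, 1999: 59 days at 5% → €2,900,000 × 5% × 59/366 = €23,374.3169
October 30, 1999 – February 2, 2000: 96 days at 4.15% → €2,900,000 × 4.15% × 96/366 = €31,567.2131
February 3 – June 26, 2000: 145 days at 2.4% → €2,900,000 × 2.4% × 145/366 = €27,573.7705
June 27 – August 31, 2000: 66 days at 4.95% → €2,900,000 × 4.95% × 66/366 = €25,886.0656
Total = €108,401.3661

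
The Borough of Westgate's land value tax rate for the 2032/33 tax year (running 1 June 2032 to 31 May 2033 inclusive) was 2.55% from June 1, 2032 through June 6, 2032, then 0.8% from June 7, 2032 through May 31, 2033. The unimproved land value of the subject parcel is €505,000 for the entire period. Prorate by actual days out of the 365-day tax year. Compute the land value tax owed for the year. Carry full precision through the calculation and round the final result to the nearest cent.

June 1 – June 6, 2032: 6 days at 2.55% → €505,000 × 2.55% × 6/365 = €211.6849
June 7, 2032 – May 31, 2033: 359 days at 0.8% → €505,000 × 0.8% × 359/365 = €3,973.5890
Total = €4,185.2740

€4,185.27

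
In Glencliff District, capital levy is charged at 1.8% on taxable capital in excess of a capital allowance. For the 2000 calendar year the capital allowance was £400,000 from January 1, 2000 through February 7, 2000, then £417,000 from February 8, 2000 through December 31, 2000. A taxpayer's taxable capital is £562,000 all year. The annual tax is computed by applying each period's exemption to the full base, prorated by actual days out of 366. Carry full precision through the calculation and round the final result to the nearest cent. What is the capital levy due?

£2,641.77

January 1 – February 7, 2000: 38 days, exemption £400,000 → (£562,000 − £400,000) × 1.8% × 38/366 = £302.7541
February 8 – December 31, 2000: 328 days, exemption £417,000 → (£562,000 − £417,000) × 1.8% × 328/366 = £2,339.0164
Total = £2,641.7705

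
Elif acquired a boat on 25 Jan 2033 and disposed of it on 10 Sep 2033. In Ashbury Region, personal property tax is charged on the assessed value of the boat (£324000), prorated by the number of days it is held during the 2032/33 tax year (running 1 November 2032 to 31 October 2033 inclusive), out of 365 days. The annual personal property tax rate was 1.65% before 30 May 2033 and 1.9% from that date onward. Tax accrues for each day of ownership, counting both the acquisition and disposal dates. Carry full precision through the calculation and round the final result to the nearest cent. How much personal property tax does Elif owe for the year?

£3584.86

25 Jan – 29 May 2033: 125 days at 1.65% → £324000 × 1.65% × 125/365 = £1830.8219
30 May – 10 Sep 2033: 104 days at 1.9% → £324000 × 1.9% × 104/365 = £1754.0384
Total = £3584.8603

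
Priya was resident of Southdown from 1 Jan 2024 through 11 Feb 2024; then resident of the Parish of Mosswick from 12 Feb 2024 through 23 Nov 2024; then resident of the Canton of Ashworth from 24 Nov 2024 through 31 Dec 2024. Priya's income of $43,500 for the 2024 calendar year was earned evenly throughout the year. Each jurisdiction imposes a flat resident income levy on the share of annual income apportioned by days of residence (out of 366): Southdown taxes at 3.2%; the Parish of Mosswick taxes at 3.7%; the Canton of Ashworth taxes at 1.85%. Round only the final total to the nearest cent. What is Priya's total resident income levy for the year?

Southdown, 1 Jan – 11 Feb 2024: 42 days → $43,500 × 3.2% × 42/366 = $159.7377
The Parish of Mosswick, 12 Feb – 23 Nov 2024: 286 days → $43,500 × 3.7% × 286/366 = $1,257.6967
The Canton of Ashworth, 24 Nov – 31 Dec 2024: 38 days → $43,500 × 1.85% × 38/366 = $83.5533
Total = $1,500.9877

$1,500.99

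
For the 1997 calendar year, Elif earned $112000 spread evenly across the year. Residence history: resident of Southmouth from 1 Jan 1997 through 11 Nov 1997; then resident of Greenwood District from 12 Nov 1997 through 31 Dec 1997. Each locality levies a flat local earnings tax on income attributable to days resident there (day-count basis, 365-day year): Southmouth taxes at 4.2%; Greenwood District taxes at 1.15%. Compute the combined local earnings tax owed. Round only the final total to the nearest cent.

Southmouth, 1 Jan – 11 Nov 1997: 315 days → $112000 × 4.2% × 315/365 = $4059.6164
Greenwood District, 12 Nov – 31 Dec 1997: 50 days → $112000 × 1.15% × 50/365 = $176.4384
Total = $4236.0548

$4236.05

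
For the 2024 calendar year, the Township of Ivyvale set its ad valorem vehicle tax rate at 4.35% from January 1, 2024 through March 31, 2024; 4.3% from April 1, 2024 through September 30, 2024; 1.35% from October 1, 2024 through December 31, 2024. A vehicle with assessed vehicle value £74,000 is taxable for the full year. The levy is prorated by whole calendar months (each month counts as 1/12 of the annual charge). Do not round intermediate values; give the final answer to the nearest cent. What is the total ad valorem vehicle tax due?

£2,645.50

January 1 – March 31, 2024: 3 months at 4.35% → £74,000 × 4.35% × 3/12 = £804.7500
April 1 – September 30, 2024: 6 months at 4.3% → £74,000 × 4.3% × 6/12 = £1,591.0000
October 1 – December 31, 2024: 3 months at 1.35% → £74,000 × 1.35% × 3/12 = £249.7500
Total = £2,645.5000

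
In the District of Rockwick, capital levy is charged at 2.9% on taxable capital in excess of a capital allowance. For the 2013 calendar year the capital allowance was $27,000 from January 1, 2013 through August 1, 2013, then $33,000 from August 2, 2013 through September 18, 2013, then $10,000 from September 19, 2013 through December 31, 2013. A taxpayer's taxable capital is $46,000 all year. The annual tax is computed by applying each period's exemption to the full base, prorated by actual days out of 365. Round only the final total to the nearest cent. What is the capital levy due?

$668.59

January 1 – August 1, 2013: 213 days, exemption $27,000 → ($46,000 − $27,000) × 2.9% × 213/365 = $321.5425
August 2 – September 18, 2013: 48 days, exemption $33,000 → ($46,000 − $33,000) × 2.9% × 48/365 = $49.5781
September 19 – December 31, 2013: 104 days, exemption $10,000 → ($46,000 − $10,000) × 2.9% × 104/365 = $297.4685
Total = $668.5890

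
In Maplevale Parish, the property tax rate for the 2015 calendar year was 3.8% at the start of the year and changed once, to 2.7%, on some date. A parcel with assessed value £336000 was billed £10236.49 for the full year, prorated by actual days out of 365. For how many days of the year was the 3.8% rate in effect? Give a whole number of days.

115 days

Let d = days at the first rate; then 365 − d days at the second rate.
£336000 × [3.8%·d + 2.7%·(365−d)] / 365 = £10236.49
Solving gives d = 115, so the new rate took effect on 26 April 2015.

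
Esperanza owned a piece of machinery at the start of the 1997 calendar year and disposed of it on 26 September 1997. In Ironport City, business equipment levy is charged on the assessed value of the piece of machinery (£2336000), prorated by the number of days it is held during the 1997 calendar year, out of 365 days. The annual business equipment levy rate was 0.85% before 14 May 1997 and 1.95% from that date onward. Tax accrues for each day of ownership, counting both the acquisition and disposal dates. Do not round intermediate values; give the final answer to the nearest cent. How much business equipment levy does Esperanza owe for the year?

1 January – 13 May 1997: 133 days at 0.85% → £2336000 × 0.85% × 133/365 = £7235.2000
14 May – 26 September 1997: 136 days at 1.95% → £2336000 × 1.95% × 136/365 = £16972.8000
Total = £24208.0000

£24208.00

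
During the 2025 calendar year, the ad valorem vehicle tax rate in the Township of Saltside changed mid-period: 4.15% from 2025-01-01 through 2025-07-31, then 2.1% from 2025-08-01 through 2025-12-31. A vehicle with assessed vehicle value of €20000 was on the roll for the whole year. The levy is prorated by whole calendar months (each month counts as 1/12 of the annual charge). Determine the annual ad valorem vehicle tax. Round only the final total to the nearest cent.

€659.17

2025-01-01 to 2025-07-31: 7 months at 4.15% → €20000 × 4.15% × 7/12 = €484.1667
2025-08-01 to 2025-12-31: 5 months at 2.1% → €20000 × 2.1% × 5/12 = €175.0000
Total = €659.1667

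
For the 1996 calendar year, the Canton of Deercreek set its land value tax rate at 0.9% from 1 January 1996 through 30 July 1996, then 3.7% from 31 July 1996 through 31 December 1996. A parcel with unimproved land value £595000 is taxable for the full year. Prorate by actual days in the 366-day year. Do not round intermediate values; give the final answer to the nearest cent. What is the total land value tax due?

1 January – 30 July 1996: 212 days at 0.9% → £595000 × 0.9% × 212/366 = £3101.8033
31 July – 31 December 1996: 154 days at 3.7% → £595000 × 3.7% × 154/366 = £9263.1421
Total = £12364.9454

£12364.95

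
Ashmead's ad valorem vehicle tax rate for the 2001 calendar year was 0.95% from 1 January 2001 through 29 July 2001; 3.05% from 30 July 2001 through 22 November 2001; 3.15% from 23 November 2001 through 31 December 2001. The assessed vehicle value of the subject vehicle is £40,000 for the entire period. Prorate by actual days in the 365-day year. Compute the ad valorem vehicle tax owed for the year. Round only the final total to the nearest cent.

£740.99

1 January – 29 July 2001: 210 days at 0.95% → £40,000 × 0.95% × 210/365 = £218.6301
30 July – 22 November 2001: 116 days at 3.05% → £40,000 × 3.05% × 116/365 = £387.7260
23 November – 31 December 2001: 39 days at 3.15% → £40,000 × 3.15% × 39/365 = £134.6301
Total = £740.9863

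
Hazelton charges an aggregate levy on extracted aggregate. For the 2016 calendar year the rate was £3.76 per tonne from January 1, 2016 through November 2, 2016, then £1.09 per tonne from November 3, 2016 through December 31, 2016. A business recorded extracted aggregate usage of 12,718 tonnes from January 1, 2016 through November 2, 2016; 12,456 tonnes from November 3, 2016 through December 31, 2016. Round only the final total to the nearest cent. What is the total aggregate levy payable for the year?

January 1 – November 2, 2016: 12,718 tonnes at £3.76/tonne → £47,819.68
November 3 – December 31, 2016: 12,456 tonnes at £1.09/tonne → £13,577.04

£61,396.72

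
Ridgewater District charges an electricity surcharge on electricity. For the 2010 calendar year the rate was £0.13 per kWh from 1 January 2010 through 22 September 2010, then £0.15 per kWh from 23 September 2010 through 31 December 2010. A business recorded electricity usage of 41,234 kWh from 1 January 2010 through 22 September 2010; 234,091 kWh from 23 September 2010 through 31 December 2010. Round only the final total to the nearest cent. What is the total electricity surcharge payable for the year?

1 January – 22 September 2010: 41,234 kWh at £0.13/kWh → £5,360.42
23 September – 31 December 2010: 234,091 kWh at £0.15/kWh → £35,113.65

£40,474.07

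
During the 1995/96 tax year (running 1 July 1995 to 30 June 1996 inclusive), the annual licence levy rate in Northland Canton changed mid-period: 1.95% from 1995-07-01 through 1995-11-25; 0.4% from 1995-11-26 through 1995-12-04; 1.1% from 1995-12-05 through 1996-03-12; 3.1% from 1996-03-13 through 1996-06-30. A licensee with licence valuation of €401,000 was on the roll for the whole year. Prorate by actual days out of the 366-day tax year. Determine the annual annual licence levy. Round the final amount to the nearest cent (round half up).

€8,130.66

1995-07-01 to 1995-11-25: 148 days at 1.95% → €401,000 × 1.95% × 148/366 = €3,161.9836
1995-11-26 to 1995-12-04: 9 days at 0.4% → €401,000 × 0.4% × 9/366 = €39.4426
1995-12-05 to 1996-03-12: 99 days at 1.1% → €401,000 × 1.1% × 99/366 = €1,193.1393
1996-03-13 to 1996-06-30: 110 days at 3.1% → €401,000 × 3.1% × 110/366 = €3,736.0929
Total = €8,130.6585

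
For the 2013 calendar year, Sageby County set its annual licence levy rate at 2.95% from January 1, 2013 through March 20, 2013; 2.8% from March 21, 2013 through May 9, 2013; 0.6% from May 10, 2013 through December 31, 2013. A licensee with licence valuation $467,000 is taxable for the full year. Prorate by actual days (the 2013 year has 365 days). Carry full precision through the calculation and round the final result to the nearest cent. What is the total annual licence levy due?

$6,584.70

January 1 – March 20, 2013: 79 days at 2.95% → $467,000 × 2.95% × 79/365 = $2,981.7630
March 21 – May 9, 2013: 50 days at 2.8% → $467,000 × 2.8% × 50/365 = $1,791.2329
May 10 – December 31, 2013: 236 days at 0.6% → $467,000 × 0.6% × 236/365 = $1,811.7041
Total = $6,584.7000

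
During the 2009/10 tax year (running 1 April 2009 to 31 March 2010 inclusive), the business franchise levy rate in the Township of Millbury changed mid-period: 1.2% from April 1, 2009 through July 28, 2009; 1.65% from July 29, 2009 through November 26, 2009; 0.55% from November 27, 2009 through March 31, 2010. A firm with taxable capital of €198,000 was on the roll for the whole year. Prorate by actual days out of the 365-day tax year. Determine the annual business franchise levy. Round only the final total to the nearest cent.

April 1 – July 28, 2009: 119 days at 1.2% → €198,000 × 1.2% × 119/365 = €774.6411
July 29 – November 26, 2009: 121 days at 1.65% → €198,000 × 1.65% × 121/365 = €1,083.0329
November 27, 2009 – March 31, 2010: 125 days at 0.55% → €198,000 × 0.55% × 125/365 = €372.9452
Total = €2,230.6192

€2,230.62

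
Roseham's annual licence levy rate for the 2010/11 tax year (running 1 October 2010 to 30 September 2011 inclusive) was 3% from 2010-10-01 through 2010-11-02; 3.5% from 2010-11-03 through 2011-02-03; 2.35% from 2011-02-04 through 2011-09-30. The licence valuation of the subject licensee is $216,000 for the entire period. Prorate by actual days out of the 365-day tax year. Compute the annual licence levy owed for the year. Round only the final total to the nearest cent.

2010-10-01 to 2010-11-02: 33 days at 3% → $216,000 × 3% × 33/365 = $585.8630
2010-11-03 to 2011-02-03: 93 days at 3.5% → $216,000 × 3.5% × 93/365 = $1,926.2466
2011-02-04 to 2011-09-30: 239 days at 2.35% → $216,000 × 2.35% × 239/365 = $3,323.7370
Total = $5,835.8466

$5,835.85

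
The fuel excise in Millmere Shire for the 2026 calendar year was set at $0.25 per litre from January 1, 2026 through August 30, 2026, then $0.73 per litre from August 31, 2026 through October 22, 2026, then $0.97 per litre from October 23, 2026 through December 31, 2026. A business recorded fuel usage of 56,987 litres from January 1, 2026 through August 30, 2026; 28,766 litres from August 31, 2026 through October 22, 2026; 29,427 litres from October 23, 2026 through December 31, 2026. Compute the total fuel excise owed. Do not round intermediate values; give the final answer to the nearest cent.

$63790.12

January 1 – August 30, 2026: 56,987 litres at $0.25/litre → $14246.75
August 31 – October 22, 2026: 28,766 litres at $0.73/litre → $20999.18
October 23 – December 31, 2026: 29,427 litres at $0.97/litre → $28544.19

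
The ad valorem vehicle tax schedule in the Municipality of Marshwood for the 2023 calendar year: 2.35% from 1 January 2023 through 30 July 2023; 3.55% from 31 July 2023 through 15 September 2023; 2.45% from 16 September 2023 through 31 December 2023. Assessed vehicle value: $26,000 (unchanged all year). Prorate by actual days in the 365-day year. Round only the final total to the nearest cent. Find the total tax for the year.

1 January – 30 July 2023: 211 days at 2.35% → $26,000 × 2.35% × 211/365 = $353.2082
31 July – 15 September 2023: 47 days at 3.55% → $26,000 × 3.55% × 47/365 = $118.8521
16 September – 31 December 2023: 107 days at 2.45% → $26,000 × 2.45% × 107/365 = $186.7370
Total = $658.7973

$658.80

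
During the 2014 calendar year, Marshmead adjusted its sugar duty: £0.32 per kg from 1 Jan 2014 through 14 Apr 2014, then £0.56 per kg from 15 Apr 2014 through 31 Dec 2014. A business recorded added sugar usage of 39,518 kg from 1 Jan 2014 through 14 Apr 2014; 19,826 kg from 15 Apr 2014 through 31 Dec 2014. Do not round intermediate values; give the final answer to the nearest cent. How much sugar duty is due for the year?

£23748.32

1 Jan – 14 Apr 2014: 39,518 kg at £0.32/kg → £12645.76
15 Apr – 31 Dec 2014: 19,826 kg at £0.56/kg → £11102.56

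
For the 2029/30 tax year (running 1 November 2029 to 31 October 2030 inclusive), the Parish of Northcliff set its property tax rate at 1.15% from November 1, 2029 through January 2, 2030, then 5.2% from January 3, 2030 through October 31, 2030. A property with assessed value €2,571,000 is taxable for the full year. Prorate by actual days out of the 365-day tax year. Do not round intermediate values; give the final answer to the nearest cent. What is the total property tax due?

€115,719.65

November 1, 2029 – January 2, 2030: 63 days at 1.15% → €2,571,000 × 1.15% × 63/365 = €5,103.2589
January 3 – October 31, 2030: 302 days at 5.2% → €2,571,000 × 5.2% × 302/365 = €110,616.3945
Total = €115,719.6534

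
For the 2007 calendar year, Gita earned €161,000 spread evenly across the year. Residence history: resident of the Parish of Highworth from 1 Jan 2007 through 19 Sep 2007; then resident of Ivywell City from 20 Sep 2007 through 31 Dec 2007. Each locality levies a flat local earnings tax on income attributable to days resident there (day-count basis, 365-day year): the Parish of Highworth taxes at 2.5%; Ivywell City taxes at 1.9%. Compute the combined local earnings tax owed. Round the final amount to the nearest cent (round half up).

€3,752.40

The Parish of Highworth, 1 Jan – 19 Sep 2007: 262 days → €161,000 × 2.5% × 262/365 = €2,889.1781
Ivywell City, 20 Sep – 31 Dec 2007: 103 days → €161,000 × 1.9% × 103/365 = €863.2247
Total = €3,752.4027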